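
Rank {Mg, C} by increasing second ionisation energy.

The second ionization energy removes an electron from the +1 ion. For each element: Mg⁺ still has 1 valence electron; C⁺ still has 3 valence electrons.
All are still removing valence electrons, so compare the +1 ions as you would atoms: IE_2 generally rises across a period (higher Z_eff) and falls down a group (larger shell), subject to the usual subshell exceptions.
Valence configurations: Mg⁺ [Ne]3s¹, C⁺ [He]2s²2p¹.
Approximate IE_2 values (kJ/mol): Mg 1451, C 2353.
Overall IE_2 order: Mg < C.

Mg, C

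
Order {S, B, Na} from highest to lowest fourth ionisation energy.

After 3 electrons have been removed, what remains? S³⁺ still has 3 valence electrons; B³⁺ is the bare [He] core; Na³⁺ is already 2 electrons into the core.
Breaking into a closed-shell core is much more expensive than removing a leftover valence electron — Na and B have the largest IE_4 here.
Approximate IE_4 values (kJ/mol): S 4556, B 25026, Na 9543.
Overall IE_4 order: S < Na < B.

B, Na, S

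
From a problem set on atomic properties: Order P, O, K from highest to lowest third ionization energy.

O > K > P

After 2 electrons have been removed, what remains? P²⁺ still has 3 valence electrons; O²⁺ still has 4 valence electrons; K²⁺ is already 1 electron into the core.
Usually core removal costs more than valence removal, but here the competition is close: a tightly held n=2 valence electron can cost more to remove than an n=3 core electron, so the actual values have to decide it.
Valence configurations: P²⁺ [Ne]3s²3p¹, O²⁺ [He]2s²2p².
Tabulated IE_3 (kJ/mol): P 2914, O 5300, K 4420.
Putting it together, IE_3: P < K < O.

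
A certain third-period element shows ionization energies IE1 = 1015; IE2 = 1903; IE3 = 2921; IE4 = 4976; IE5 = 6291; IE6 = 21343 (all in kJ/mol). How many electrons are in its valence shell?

5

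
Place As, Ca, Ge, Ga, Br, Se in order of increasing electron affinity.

Ca is in period 4, group 2; Ga is in period 4, group 13; Ge is in period 4, group 14; As is in period 4, group 15; Se is in period 4, group 16; Br is in period 4, group 17.
Adding an electron releases more energy for atoms nearer the top right (short of the noble gases).
All lie in period 4; the across-period trend (electron affinity increases left to right) applies, with the exception below.
Note the exception: Ge has a higher electron affinity than As, contrary to the simple trend — adding an electron to As's half-filled 4p³ is unfavourable, so Ge (4p²) has the more exothermic EA.
Approximate values (kJ/mol): Ca 2, Ga 29, Ge 119, As 78, Se 195, Br 325.
So from lowest to highest: Ca < Ga < As < Ge < Se < Br.

Ca < Ga < As < Ge < Se < Br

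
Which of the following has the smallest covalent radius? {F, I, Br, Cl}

F

F is in period 2, group 17; Cl is in period 3, group 17; Br is in period 4, group 17; I is in period 5, group 17.
Moving right in a period, electrons are added to the same shell under a stronger nuclear pull, so atoms get smaller; moving down, a new shell is opened and atoms get larger.
All are in group 17, so atomic radius increases down the group.
The smallest covalent radius among these belongs to F.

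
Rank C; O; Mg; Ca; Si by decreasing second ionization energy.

O > C > Si > Mg > Ca

Consider each +1 ion: C⁺ still has 3 valence electrons; O⁺ still has 5 valence electrons; Mg⁺ still has 1 valence electron; Ca⁺ still has 1 valence electron; Si⁺ still has 3 valence electrons.
All are still removing valence electrons, so compare the +1 ions as you would atoms: IE_2 generally rises across a period (higher Z_eff) and falls down a group (larger shell), subject to the usual subshell exceptions.
Valence configurations: C⁺ [He]2s²2p¹, O⁺ [He]2s²2p³, Mg⁺ [Ne]3s¹, Ca⁺ [Ar]4s¹, Si⁺ [Ne]3s²3p¹.
Approximate IE_2 values (kJ/mol): C 2353, O 3388, Mg 1451, Ca 1145, Si 1577.
So the second ionization energies run Ca < Mg < Si < C < O.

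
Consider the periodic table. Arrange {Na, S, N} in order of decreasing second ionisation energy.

Consider each +1 ion: Na⁺ is the bare [Ne] core; S⁺ still has 5 valence electrons; N⁺ still has 4 valence electrons.
Pulling an electron out of a noble-gas core costs far more than removing a remaining valence electron, so Na sits at the high end of IE_2.
Valence configurations: S⁺ [Ne]3s²3p³, N⁺ [He]2s²2p².
The numbers (kJ/mol): Na 4562, S 2252, N 2856.
Overall IE_2 order: S < N < Na.

Na > N > S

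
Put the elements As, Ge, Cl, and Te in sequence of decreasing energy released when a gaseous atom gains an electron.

Cl > Te > Ge > As

Atoms with high Z_eff and room in the valence shell (especially the halogens) have the most exothermic electron affinities.
Neither a single period nor a single group — weigh both effects.
Ge > As: this pair runs against the simple trend — see the exception note.
Te > Ge: the two effects oppose for this pair; the across-period effect wins (190 vs 119 kJ/mol).
Cl > Te: both effects reinforce here, so Cl is clearly the higher of the two.
Note the exception: Ge has a higher electron affinity than As, contrary to the simple trend — adding an electron to As's half-filled 4p³ is unfavourable, so Ge (4p²) has the more exothermic EA.
Tabulated electron affinity (kJ/mol): Cl 349, Ge 119, As 78, Te 190.
So from highest to lowest: Cl > Te > Ge > As.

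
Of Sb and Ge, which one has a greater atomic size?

Sb

Ge is in period 4, group 14; Sb is in period 5, group 15.
Atomic radius shrinks across a period as nuclear charge pulls the same shell inward, and grows down a group as new shells are added.
A diagonal step moves right (one effect) and down (the opposite effect) at once.
Sb > Ge: period and group pull opposite ways; the down-group shift dominates (140 vs 121 pm).
Tabulated atomic radius (pm): Ge 121, Sb 140.
So Sb has the greater atomic size (Sb > Ge).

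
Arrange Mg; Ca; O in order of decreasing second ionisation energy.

O > Mg > Ca

The second ionization energy removes an electron from the +1 ion. For each element: Mg⁺ still has 1 valence electron; Ca⁺ still has 1 valence electron; O⁺ still has 5 valence electrons.
All are still removing valence electrons, so compare the +1 ions as you would atoms: IE_2 generally rises across a period (higher Z_eff) and falls down a group (larger shell), subject to the usual subshell exceptions.
Valence configurations: Mg⁺ [Ne]3s¹, Ca⁺ [Ar]4s¹, O⁺ [He]2s²2p³.
The numbers (kJ/mol): Mg 1451, Ca 1145, O 3388.
Hence IE_2: Ca < Mg < O.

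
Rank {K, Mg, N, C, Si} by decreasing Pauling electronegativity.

N, C, Si, Mg, K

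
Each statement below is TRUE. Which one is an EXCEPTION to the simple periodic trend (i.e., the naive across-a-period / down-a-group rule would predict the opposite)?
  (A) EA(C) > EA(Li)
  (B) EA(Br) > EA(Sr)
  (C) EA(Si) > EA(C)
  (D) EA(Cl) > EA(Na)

(C)

The general trend: electron affinity increases across a period and decreases down a group.
(A) C (period 2, group 14) vs Li (period 2, group 1): the stated order agrees with the simple trend.
(B) Br (period 4, group 17) vs Sr (period 5, group 2): the stated order agrees with the simple trend.
(C) Si (period 3, group 14) vs C (period 2, group 14): the stated order contradicts the simple trend.
(D) Cl (period 3, group 17) vs Na (period 3, group 1): the stated order agrees with the simple trend.
The exception is (C): Si's larger, more diffuse 3p orbitals accept an added electron slightly more readily than C's compact 2p.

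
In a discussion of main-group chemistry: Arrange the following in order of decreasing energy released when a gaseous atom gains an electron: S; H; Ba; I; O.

H is in period 1, group 1; O is in period 2, group 16; S is in period 3, group 16; I is in period 5, group 17; Ba is in period 6, group 2.
Adding an electron releases more energy for atoms nearer the top right (short of the noble gases).
Here both period and group differ, so the two effects have to be weighed against each other.
H > Ba: the two effects oppose for this pair; the down-group effect wins (73 vs 14 kJ/mol).
O > H: period and group pull opposite ways; the across-period shift dominates (141 vs 73 kJ/mol).
S > O: this pair runs against the simple trend — see the exception note.
I > S: period and group pull opposite ways; the across-period shift dominates (295 vs 200 kJ/mol).
Note the exception: S has a higher electron affinity than O, contrary to the simple trend — the compact 2p subshell of O repels the added electron more than S's larger 3p does.
Tabulated electron affinity (kJ/mol): H 73, O 141, S 200, I 295, Ba 14.
So from highest to lowest: I > S > O > H > Ba.

I > S > O > H > Ba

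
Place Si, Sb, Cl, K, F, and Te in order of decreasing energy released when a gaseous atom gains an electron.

Cl > F > Te > Si > Sb > K

F is in period 2, group 17; Si is in period 3, group 14; Cl is in period 3, group 17; K is in period 4, group 1; Sb is in period 5, group 15; Te is in period 5, group 16.
EA tends to increase across a period and decrease down a group, though the pattern is less regular than for IE or radius.
These span different periods and groups, so the two trends combine.
Sb > K: the two effects oppose for this pair; the across-period effect wins (103 vs 48 kJ/mol).
Si > Sb: the two effects oppose for this pair; the down-group effect wins (134 vs 103 kJ/mol).
Te > Si: the two effects oppose for this pair; the across-period effect wins (190 vs 134 kJ/mol).
F > Te: relative to Te, both the across-period and down-group shifts push F's electron affinity up.
Cl > F: this pair runs against the simple trend — see the exception note.
Note the exception: Cl has a higher electron affinity than F, contrary to the simple trend — F's small 2p subshell makes the incoming electron feel strong e⁻–e⁻ repulsion, so Cl actually releases more energy on gaining an electron.
For reference (kJ/mol): F 328, Si 134, Cl 349, K 48, Sb 103, Te 190.
So from highest to lowest: Cl > F > Te > Si > Sb > K.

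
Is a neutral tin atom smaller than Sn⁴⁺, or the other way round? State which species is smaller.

Sn⁴⁺

Forming Sn⁴⁺ removes 4 electrons from Sn. Fewer electrons for the same nuclear charge means less shielding and a higher Z_eff on the remaining electrons.
A cation is smaller than its parent atom: Sn⁴⁺ < Sn.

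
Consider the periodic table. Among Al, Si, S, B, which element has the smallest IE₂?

Si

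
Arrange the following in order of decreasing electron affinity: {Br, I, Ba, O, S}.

O is in period 2, group 16; S is in period 3, group 16; Br is in period 4, group 17; I is in period 5, group 17; Ba is in period 6, group 2.
EA tends to increase across a period and decrease down a group, though the pattern is less regular than for IE or radius.
Here both period and group differ, so the two effects have to be weighed against each other.
O > Ba: both effects reinforce here, so O is clearly the higher of the two.
S > O: this pair runs against the simple trend — see the exception note.
I > S: period and group pull opposite ways; the across-period shift dominates (295 vs 200 kJ/mol).
Br > I: Br sits above I in group 17, so the down-group effect alone puts Br higher.
Note the exception: S has a higher electron affinity than O, contrary to the simple trend — the compact 2p subshell of O repels the added electron more than S's larger 3p does.
For reference (kJ/mol): O 141, S 200, Br 325, I 295, Ba 14.
So from highest to lowest: Br > I > S > O > Ba.

Br > I > S > O > Ba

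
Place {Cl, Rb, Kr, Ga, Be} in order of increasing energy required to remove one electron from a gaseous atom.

Rb < Ga < Be < Cl < Kr

Removing the outermost electron gets harder across a period and easier down a group.
These span different periods and groups, so the two trends combine.
Ga > Rb: both effects reinforce here, so Ga is clearly the higher of the two.
Be > Ga: the two effects oppose for this pair; the down-group effect wins (900 vs 579 kJ/mol).
Cl > Be: the two effects oppose for this pair; the across-period effect wins (1251 vs 900 kJ/mol).
Kr > Cl: the two effects oppose for this pair; the across-period effect wins (1351 vs 1251 kJ/mol).
For reference (kJ/mol): Be 900, Cl 1251, Ga 579, Kr 1351, Rb 403.
So from lowest to highest: Rb < Ga < Be < Cl < Kr.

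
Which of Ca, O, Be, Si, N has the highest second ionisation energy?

Consider each +1 ion: Ca⁺ still has 1 valence electron; O⁺ still has 5 valence electrons; Be⁺ still has 1 valence electron; Si⁺ still has 3 valence electrons; N⁺ still has 4 valence electrons.
All are still removing valence electrons, so compare the +1 ions as you would atoms: IE_2 generally rises across a period (higher Z_eff) and falls down a group (larger shell), subject to the usual subshell exceptions.
Valence configurations: Ca⁺ [Ar]4s¹, O⁺ [He]2s²2p³, Be⁺ [He]2s¹, Si⁺ [Ne]3s²3p¹, N⁺ [He]2s²2p².
The numbers (kJ/mol): Ca 1145, O 3388, Be 1757, Si 1577, N 2856.
Putting it together, IE_2: Ca < Si < Be < N < O.

O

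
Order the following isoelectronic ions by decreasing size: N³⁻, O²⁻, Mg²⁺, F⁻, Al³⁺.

All of these have 10 electrons, so size is governed by nuclear charge alone: the more protons, the stronger the pull on the same electron cloud, and the smaller the ion.
Nuclear charges: Al³⁺ (Z=13), Mg²⁺ (Z=12), F⁻ (Z=9), O²⁻ (Z=8), N³⁻ (Z=7).
Largest to smallest: N³⁻ > O²⁻ > F⁻ > Mg²⁺ > Al³⁺.

N³⁻ > O²⁻ > F⁻ > Mg²⁺ > Al³⁺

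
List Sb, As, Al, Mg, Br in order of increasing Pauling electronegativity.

Mg, Al, Sb, As, Br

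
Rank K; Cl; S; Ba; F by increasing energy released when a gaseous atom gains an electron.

Atoms with high Z_eff and room in the valence shell (especially the halogens) have the most exothermic electron affinities.
Neither a single period nor a single group — weigh both effects.
K > Ba: the two effects oppose for this pair; the down-group effect wins (48 vs 14 kJ/mol).
S > K: both effects reinforce here, so S is clearly the higher of the two.
F > S: relative to S, both the across-period and down-group shifts push F's electron affinity up.
Cl > F: this pair runs against the simple trend — see the exception note.
Note the exception: Cl has a higher electron affinity than F, contrary to the simple trend — F's small 2p subshell makes the incoming electron feel strong e⁻–e⁻ repulsion, so Cl actually releases more energy on gaining an electron.
Tabulated electron affinity (kJ/mol): F 328, S 200, Cl 349, K 48, Ba 14.
So from lowest to highest: Ba < K < S < F < Cl.

Ba < K < S < F < Cl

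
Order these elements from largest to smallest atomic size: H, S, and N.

S > N > H

Radius decreases left→right (rising Z_eff, same n) and increases top→bottom (higher n).
Here both period and group differ, so the two effects have to be weighed against each other.
N > H: the two effects oppose for this pair; the down-group effect wins (71 vs 32 pm).
S > N: period and group pull opposite ways; the down-group shift dominates (103 vs 71 pm).
Approximate values (pm): H 32, N 71, S 103.
So from largest to smallest: S > N > H.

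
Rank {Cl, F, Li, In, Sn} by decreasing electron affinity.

Li is in period 2, group 1; F is in period 2, group 17; Cl is in period 3, group 17; In is in period 5, group 13; Sn is in period 5, group 14.
EA tends to increase across a period and decrease down a group, though the pattern is less regular than for IE or radius.
Neither a single period nor a single group — weigh both effects.
Li > In: period and group pull opposite ways; the down-group shift dominates (60 vs 29 kJ/mol).
Sn > Li: period and group pull opposite ways; the across-period shift dominates (107 vs 60 kJ/mol).
F > Sn: relative to Sn, both the across-period and down-group shifts push F's electron affinity up.
Cl > F: this pair runs against the simple trend — see the exception note.
Note the exception: Cl has a higher electron affinity than F, contrary to the simple trend — F's small 2p subshell makes the incoming electron feel strong e⁻–e⁻ repulsion, so Cl actually releases more energy on gaining an electron.
For reference (kJ/mol): Li 60, F 328, Cl 349, In 29, Sn 107.
So from highest to lowest: Cl > F > Sn > Li > In.

Cl, F, Sn, Li, In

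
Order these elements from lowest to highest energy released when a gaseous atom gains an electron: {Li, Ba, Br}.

Ba < Li < Br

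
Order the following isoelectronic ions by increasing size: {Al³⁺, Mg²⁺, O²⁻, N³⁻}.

All of these have 10 electrons, so size is governed by nuclear charge alone: the more protons, the stronger the pull on the same electron cloud, and the smaller the ion.
Nuclear charges: Al³⁺ (Z=13), Mg²⁺ (Z=12), O²⁻ (Z=8), N³⁻ (Z=7).
Smallest to largest: Al³⁺ < Mg²⁺ < O²⁻ < N³⁻.

Al³⁺, Mg²⁺, O²⁻, N³⁻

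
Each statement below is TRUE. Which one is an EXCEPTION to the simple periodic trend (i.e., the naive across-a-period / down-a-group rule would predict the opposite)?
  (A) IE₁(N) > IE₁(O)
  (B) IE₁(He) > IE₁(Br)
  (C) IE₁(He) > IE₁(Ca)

The general trend: first ionisation energy increases across a period and decreases down a group.
(A) N (period 2, group 15) vs O (period 2, group 16): the stated order contradicts the simple trend.
(B) He (period 1, group 18) vs Br (period 4, group 17): the stated order agrees with the simple trend.
(C) He (period 1, group 18) vs Ca (period 4, group 2): the stated order agrees with the simple trend.
The exception is (A): pairing an electron in O's 2p⁴ costs repulsion energy, so O ionizes more easily than half-filled N (2p³).

(A)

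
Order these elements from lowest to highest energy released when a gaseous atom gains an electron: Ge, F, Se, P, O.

P, Ge, O, Se, F

Electron affinity generally becomes more exothermic across a period toward the halogens and less exothermic down a group.
Neither a single period nor a single group — weigh both effects.
Ge > P: this pair runs against the simple trend — see the exception note.
O > Ge: relative to Ge, both the across-period and down-group shifts push O's electron affinity up.
Se > O: this pair runs against the simple trend — see the exception note.
F > Se: both effects reinforce here, so F is clearly the higher of the two.
Note the exception: Ge has a higher electron affinity than P, contrary to the simple trend — adding an electron to P's half-filled np³ subshell costs electron-pairing energy.
Note the exception: Se has a higher electron affinity than O, contrary to the simple trend — O's compact 2p subshell gives strong electron–electron repulsion on the added electron.
For reference (kJ/mol): O 141, F 328, P 72, Ge 119, Se 195.
So from lowest to highest: P < Ge < O < Se < F.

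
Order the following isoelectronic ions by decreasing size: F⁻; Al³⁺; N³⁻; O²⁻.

N³⁻, O²⁻, F⁻, Al³⁺

All of these have 10 electrons, so size is governed by nuclear charge alone: the more protons, the stronger the pull on the same electron cloud, and the smaller the ion.
Nuclear charges: Al³⁺ (Z=13), F⁻ (Z=9), O²⁻ (Z=8), N³⁻ (Z=7).
Largest to smallest: N³⁻ > O²⁻ > F⁻ > Al³⁺.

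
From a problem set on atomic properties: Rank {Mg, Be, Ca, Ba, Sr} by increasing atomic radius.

Be, Mg, Ca, Sr, Ba

Be is in period 2, group 2; Mg is in period 3, group 2; Ca is in period 4, group 2; Sr is in period 5, group 2; Ba is in period 6, group 2.
Across a period the added protons contract the valence shell; down a group each new principal shell makes the atom larger.
All are in group 2, so atomic radius increases down the group.
So from smallest to largest: Be < Mg < Ca < Sr < Ba.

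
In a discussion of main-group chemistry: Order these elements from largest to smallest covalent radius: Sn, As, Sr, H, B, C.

Sr, Sn, As, B, C, H

H is in period 1, group 1; B is in period 2, group 13; C is in period 2, group 14; As is in period 4, group 15; Sr is in period 5, group 2; Sn is in period 5, group 14.
Moving right in a period, electrons are added to the same shell under a stronger nuclear pull, so atoms get smaller; moving down, a new shell is opened and atoms get larger.
Here both period and group differ, so the two effects have to be weighed against each other.
C > H: the two effects oppose for this pair; the down-group effect wins (75 vs 32 pm).
B > C: B lies to the left of C in period 2, so the across-period effect alone puts B larger.
As > B: the two effects oppose for this pair; the down-group effect wins (121 vs 85 pm).
Sn > As: both effects reinforce here, so Sn is clearly the larger of the two.
Sr > Sn: Sr lies to the left of Sn in period 5, so the across-period effect alone puts Sr larger.
Approximate values (pm): H 32, B 85, C 75, As 121, Sr 185, Sn 140.
So from largest to smallest: Sr > Sn > As > B > C > H.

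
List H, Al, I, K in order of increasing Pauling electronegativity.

K, Al, H, I

Atoms toward the upper right of the periodic table pull bonding electrons most strongly.
Neither a single period nor a single group — weigh both effects.
Al > K: both effects reinforce here, so Al is clearly the higher of the two.
H > Al: the two effects oppose for this pair; the down-group effect wins (2.20 vs 1.61).
I > H: the two effects oppose for this pair; the across-period effect wins (2.66 vs 2.20).
Tabulated electronegativity (Pauling): H 2.20, Al 1.61, K 0.82, I 2.66.
So from lowest to highest: K < Al < H < I.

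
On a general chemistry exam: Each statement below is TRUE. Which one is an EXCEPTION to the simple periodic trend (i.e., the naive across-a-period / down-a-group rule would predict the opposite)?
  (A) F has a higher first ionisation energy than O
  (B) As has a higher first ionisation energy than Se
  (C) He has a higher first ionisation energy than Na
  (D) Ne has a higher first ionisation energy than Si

The general trend: first ionisation energy increases across a period and decreases down a group.
(A) F (period 2, group 17) vs O (period 2, group 16): the stated order agrees with the simple trend.
(B) As (period 4, group 15) vs Se (period 4, group 16): the stated order contradicts the simple trend.
(C) He (period 1, group 18) vs Na (period 3, group 1): the stated order agrees with the simple trend.
(D) Ne (period 2, group 18) vs Si (period 3, group 14): the stated order agrees with the simple trend.
The exception is (B): Se (4p⁴) ionizes more easily than half-filled As (4p³).

(B)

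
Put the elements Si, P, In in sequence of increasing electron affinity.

Si is in period 3, group 14; P is in period 3, group 15; In is in period 5, group 13.
Electron affinity generally becomes more exothermic across a period toward the halogens and less exothermic down a group.
Here both period and group differ, so the two effects have to be weighed against each other.
P > In: relative to In, both the across-period and down-group shifts push P's electron affinity up.
Si > P: this pair runs against the simple trend — see the exception note.
Note the exception: Si has a higher electron affinity than P, contrary to the simple trend — adding an electron to P's half-filled 3p³ is unfavourable, so Si (3p²) has the more exothermic EA.
Approximate values (kJ/mol): Si 134, P 72, In 29.
So from lowest to highest: In < P < Si.

In < P < Si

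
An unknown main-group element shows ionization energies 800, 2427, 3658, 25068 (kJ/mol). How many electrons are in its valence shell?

3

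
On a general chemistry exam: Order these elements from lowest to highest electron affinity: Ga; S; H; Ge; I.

H is in period 1, group 1; S is in period 3, group 16; Ga is in period 4, group 13; Ge is in period 4, group 14; I is in period 5, group 17.
Atoms with high Z_eff and room in the valence shell (especially the halogens) have the most exothermic electron affinities.
Neither a single period nor a single group — weigh both effects.
H > Ga: period and group pull opposite ways; the down-group shift dominates (73 vs 29 kJ/mol).
Ge > H: the two effects oppose for this pair; the across-period effect wins (119 vs 73 kJ/mol).
S > Ge: relative to Ge, both the across-period and down-group shifts push S's electron affinity up.
I > S: period and group pull opposite ways; the across-period shift dominates (295 vs 200 kJ/mol).
Tabulated electron affinity (kJ/mol): H 73, S 200, Ga 29, Ge 119, I 295.
So from lowest to highest: Ga < H < Ge < S < I.

Ga < H < Ge < S < I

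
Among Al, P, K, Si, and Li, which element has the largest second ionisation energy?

IE_2 is the cost of taking one more electron from the +1 cation: Al⁺ still has 2 valence electrons; P⁺ still has 4 valence electrons; K⁺ is the bare [Ar] core; Si⁺ still has 3 valence electrons; Li⁺ is the bare [He] core.
Breaking into a closed-shell core is much more expensive than removing a leftover valence electron — K and Li have the largest IE_2 here.
Valence configurations: Al⁺ [Ne]3s², P⁺ [Ne]3s²3p², Si⁺ [Ne]3s²3p¹.
Si⁺ loses a lone 3p electron whereas Al⁺ must break into a filled 3s² pair, so IE_2(Al) > IE_2(Si) even though Si has the higher nuclear charge.
Approximate IE_2 values (kJ/mol): Al 1817, P 1907, K 3052, Si 1577, Li 7298.
Hence IE_2: Si < Al < P < K < Li.

Li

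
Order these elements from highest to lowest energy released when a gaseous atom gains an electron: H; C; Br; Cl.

Cl > Br > C > H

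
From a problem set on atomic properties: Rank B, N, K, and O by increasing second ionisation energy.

B < N < K < O

Consider each +1 ion: B⁺ still has 2 valence electrons; N⁺ still has 4 valence electrons; K⁺ is the bare [Ar] core; O⁺ still has 5 valence electrons.
Usually core removal costs more than valence removal, but here the competition is close: a tightly held n=2 valence electron can cost more to remove than an n=3 core electron, so the actual values have to decide it.
Valence configurations: B⁺ [He]2s², N⁺ [He]2s²2p², O⁺ [He]2s²2p³.
Tabulated IE_2 (kJ/mol): B 2427, N 2856, K 3052, O 3388.
Hence IE_2: B < N < K < O.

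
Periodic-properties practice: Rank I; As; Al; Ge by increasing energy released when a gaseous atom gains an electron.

Al is in period 3, group 13; Ge is in period 4, group 14; As is in period 4, group 15; I is in period 5, group 17.
Atoms with high Z_eff and room in the valence shell (especially the halogens) have the most exothermic electron affinities.
Neither a single period nor a single group — weigh both effects.
As > Al: period and group pull opposite ways; the across-period shift dominates (78 vs 42 kJ/mol).
Ge > As: this pair runs against the simple trend — see the exception note.
I > Ge: the two effects oppose for this pair; the across-period effect wins (295 vs 119 kJ/mol).
Note the exception: Ge has a higher electron affinity than As, contrary to the simple trend — adding an electron to As's half-filled 4p³ is unfavourable, so Ge (4p²) has the more exothermic EA.
Tabulated electron affinity (kJ/mol): Al 42, Ge 119, As 78, I 295.
So from lowest to highest: Al < As < Ge < I.

Al < As < Ge < I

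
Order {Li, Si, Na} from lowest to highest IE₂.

Consider each +1 ion: Li⁺ is the bare [He] core; Si⁺ still has 3 valence electrons; Na⁺ is the bare [Ne] core.
Pulling an electron out of a noble-gas core costs far more than removing a remaining valence electron, so Na and Li sit at the high end of IE_2.
Approximate IE_2 values (kJ/mol): Li 7298, Si 1577, Na 4562.
So the second ionization energies run Si < Na < Li.

Si < Na < Li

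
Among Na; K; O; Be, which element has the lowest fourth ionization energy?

K

After 3 electrons have been removed, what remains? Na³⁺ is already 2 electrons into the core; K³⁺ is already 2 electrons into the core; O³⁺ still has 3 valence electrons; Be³⁺ is already 1 electron into the core.
Usually core removal costs more than valence removal, but here the competition is close: a tightly held n=2 valence electron can cost more to remove than an n=3 core electron, so the actual values have to decide it.
Approximate IE_4 values (kJ/mol): Na 9543, K 5877, O 7469, Be 21007.
Hence IE_4: K < O < Na < Be.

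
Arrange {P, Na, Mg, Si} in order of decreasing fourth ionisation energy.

IE_4 is the cost of taking one more electron from the +3 cation: P³⁺ still has 2 valence electrons; Na³⁺ is already 2 electrons into the core; Mg³⁺ is already 1 electron into the core; Si³⁺ still has 1 valence electron.
Core electrons are held far more tightly than valence electrons, so Na and Mg top the IE_4 order.
Valence configurations: P³⁺ [Ne]3s², Si³⁺ [Ne]3s¹.
The numbers (kJ/mol): P 4964, Na 9543, Mg 10543, Si 4356.
Overall IE_4 order: Si < P < Na < Mg.

Mg, Na, P, Si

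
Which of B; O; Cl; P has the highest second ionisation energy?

O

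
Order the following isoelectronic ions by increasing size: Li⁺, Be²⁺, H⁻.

Be²⁺ < Li⁺ < H⁻

All of these have 2 electrons, so size is governed by nuclear charge alone: the more protons, the stronger the pull on the same electron cloud, and the smaller the ion.
Nuclear charges: Be²⁺ (Z=4), Li⁺ (Z=3), H⁻ (Z=1).
Smallest to largest: Be²⁺ < Li⁺ < H⁻.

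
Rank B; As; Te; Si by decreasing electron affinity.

B is in period 2, group 13; Si is in period 3, group 14; As is in period 4, group 15; Te is in period 5, group 16.
Electron affinity generally becomes more exothermic across a period toward the halogens and less exothermic down a group.
A diagonal step moves right (one effect) and down (the opposite effect) at once.
As > B: period and group pull opposite ways; the across-period shift dominates (78 vs 27 kJ/mol).
Si > As: period and group pull opposite ways; the down-group shift dominates (134 vs 78 kJ/mol).
Te > Si: period and group pull opposite ways; the across-period shift dominates (190 vs 134 kJ/mol).
For reference (kJ/mol): B 27, Si 134, As 78, Te 190.
So from highest to lowest: Te > Si > As > B.

Te, Si, As, B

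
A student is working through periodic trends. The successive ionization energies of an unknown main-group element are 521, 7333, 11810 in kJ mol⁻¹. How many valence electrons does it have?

1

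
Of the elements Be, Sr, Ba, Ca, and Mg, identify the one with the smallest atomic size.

Be is in period 2, group 2; Mg is in period 3, group 2; Ca is in period 4, group 2; Sr is in period 5, group 2; Ba is in period 6, group 2.
Across a period the added protons contract the valence shell; down a group each new principal shell makes the atom larger.
All are in group 2, so atomic radius increases down the group.
The smallest atomic size among these belongs to Be.

Be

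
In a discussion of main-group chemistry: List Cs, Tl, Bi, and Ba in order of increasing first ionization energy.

Cs < Ba < Tl < Bi

First ionization energy rises across a period (greater Z_eff holds electrons more tightly) and falls down a group (valence electrons are farther from the nucleus).
All lie in period 6, so first ionization energy increases left to right.
So from lowest to highest: Cs < Ba < Tl < Bi.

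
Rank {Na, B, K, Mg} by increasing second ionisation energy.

After 1 electron has been removed, what remains? Na⁺ is the bare [Ne] core; B⁺ still has 2 valence electrons; K⁺ is the bare [Ar] core; Mg⁺ still has 1 valence electron.
Pulling an electron out of a noble-gas core costs far more than removing a remaining valence electron, so K and Na sit at the high end of IE_2.
Valence configurations: B⁺ [He]2s², Mg⁺ [Ne]3s¹.
The numbers (kJ/mol): Na 4562, B 2427, K 3052, Mg 1451.
Hence IE_2: Mg < B < K < Na.

Mg < B < K < Na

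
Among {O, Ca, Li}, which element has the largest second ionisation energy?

The second ionization energy removes an electron from the +1 ion. For each element: O⁺ still has 5 valence electrons; Ca⁺ still has 1 valence electron; Li⁺ is the bare [He] core.
Pulling an electron out of a noble-gas core costs far more than removing a remaining valence electron, so Li sits at the high end of IE_2.
Valence configurations: O⁺ [He]2s²2p³, Ca⁺ [Ar]4s¹.
Approximate IE_2 values (kJ/mol): O 3388, Ca 1145, Li 7298.
So the second ionization energies run Ca < O < Li.

Li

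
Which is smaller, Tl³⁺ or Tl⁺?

Both ions have Z = 81 protons, but Tl³⁺ has lost more electrons, so its remaining electrons feel a larger effective nuclear charge per electron and are pulled in more tightly.
Higher positive charge → smaller ion, so Tl⁺ > Tl³⁺.

Tl³⁺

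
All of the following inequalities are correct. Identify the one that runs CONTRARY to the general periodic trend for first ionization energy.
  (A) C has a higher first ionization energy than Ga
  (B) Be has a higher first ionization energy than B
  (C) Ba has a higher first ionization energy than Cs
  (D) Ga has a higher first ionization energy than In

(B)

The general trend: first ionization energy increases across a period and decreases down a group.
(A) C (period 2, group 14) vs Ga (period 4, group 13): the stated order agrees with the simple trend.
(B) Be (period 2, group 2) vs B (period 2, group 13): the stated order contradicts the simple trend.
(C) Ba (period 6, group 2) vs Cs (period 6, group 1): the stated order agrees with the simple trend.
(D) Ga (period 4, group 13) vs In (period 5, group 13): the stated order agrees with the simple trend.
The exception is (B): removing B's lone 2p electron is easier than breaking Be's filled 2s².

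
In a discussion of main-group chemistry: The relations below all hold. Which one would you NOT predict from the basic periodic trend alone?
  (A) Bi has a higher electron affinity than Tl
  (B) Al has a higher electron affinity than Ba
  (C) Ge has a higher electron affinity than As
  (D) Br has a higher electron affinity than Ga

The general trend: electron affinity increases across a period and decreases down a group.
(A) Bi (period 6, group 15) vs Tl (period 6, group 13): the stated order agrees with the simple trend.
(B) Al (period 3, group 13) vs Ba (period 6, group 2): the stated order agrees with the simple trend.
(C) Ge (period 4, group 14) vs As (period 4, group 15): the stated order contradicts the simple trend.
(D) Br (period 4, group 17) vs Ga (period 4, group 13): the stated order agrees with the simple trend.
The exception is (C): adding an electron to As's half-filled 4p³ is unfavourable, so Ge (4p²) has the more exothermic EA.

(C)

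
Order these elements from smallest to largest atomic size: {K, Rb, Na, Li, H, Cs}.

H is in period 1, group 1; Li is in period 2, group 1; Na is in period 3, group 1; K is in period 4, group 1; Rb is in period 5, group 1; Cs is in period 6, group 1.
Atomic radius shrinks across a period as nuclear charge pulls the same shell inward, and grows down a group as new shells are added.
All are in group 1, so atomic radius increases down the group.
So from smallest to largest: H < Li < Na < K < Rb < Cs.

H, Li, Na, K, Rb, Cs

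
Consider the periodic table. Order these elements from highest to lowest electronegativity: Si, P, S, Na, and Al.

Na is in period 3, group 1; Al is in period 3, group 13; Si is in period 3, group 14; P is in period 3, group 15; S is in period 3, group 16.
Electronegativity increases across a period and decreases down a group, tracking effective nuclear charge and atomic size.
All lie in period 3, so electronegativity increases left to right.
So from highest to lowest: S > P > Si > Al > Na.

S > P > Si > Al > Na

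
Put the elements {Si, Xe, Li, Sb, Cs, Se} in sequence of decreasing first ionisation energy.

Li is in period 2, group 1; Si is in period 3, group 14; Se is in period 4, group 16; Sb is in period 5, group 15; Xe is in period 5, group 18; Cs is in period 6, group 1.
Across a period the outer electron is held more tightly (higher IE₁); down a group it sits in a higher shell, more shielded, and comes off more easily.
These span different periods and groups, so the two trends combine.
Li > Cs: they share group 1; the group trend gives Li the larger value.
Si > Li: the two effects oppose for this pair; the across-period effect wins (786 vs 520 kJ/mol).
Sb > Si: period and group pull opposite ways; the across-period shift dominates (831 vs 786 kJ/mol).
Se > Sb: both effects reinforce here, so Se is clearly the higher of the two.
Xe > Se: period and group pull opposite ways; the across-period shift dominates (1170 vs 941 kJ/mol).
For reference (kJ/mol): Li 520, Si 786, Se 941, Sb 831, Xe 1170, Cs 376.
So from highest to lowest: Xe > Se > Sb > Si > Li > Cs.

Xe, Se, Sb, Si, Li, Cs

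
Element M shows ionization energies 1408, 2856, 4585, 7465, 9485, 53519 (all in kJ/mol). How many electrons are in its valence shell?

5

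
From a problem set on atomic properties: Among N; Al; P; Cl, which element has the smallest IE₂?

Consider each +1 ion: N⁺ still has 4 valence electrons; Al⁺ still has 2 valence electrons; P⁺ still has 4 valence electrons; Cl⁺ still has 6 valence electrons.
All are still removing valence electrons, so compare the +1 ions as you would atoms: IE_2 generally rises across a period (higher Z_eff) and falls down a group (larger shell), subject to the usual subshell exceptions.
Valence configurations: N⁺ [He]2s²2p², Al⁺ [Ne]3s², P⁺ [Ne]3s²3p², Cl⁺ [Ne]3s²3p⁴.
Approximate IE_2 values (kJ/mol): N 2856, Al 1817, P 1907, Cl 2298.
Putting it together, IE_2: Al < P < Cl < N.

Al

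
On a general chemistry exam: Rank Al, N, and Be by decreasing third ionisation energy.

The third ionization energy removes an electron from the +2 ion. For each element: Al²⁺ still has 1 valence electron; N²⁺ still has 3 valence electrons; Be²⁺ is the bare [He] core.
Breaking into a closed-shell core is much more expensive than removing a leftover valence electron — Be has the largest IE_3 here.
Valence configurations: Al²⁺ [Ne]3s¹, N²⁺ [He]2s²2p¹.
Approximate IE_3 values (kJ/mol): Al 2745, N 4578, Be 14849.
Overall IE_3 order: Al < N < Be.

Be > N > Al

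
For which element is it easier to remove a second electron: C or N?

C

The second ionization energy removes an electron from the +1 ion. For each element: C⁺ still has 3 valence electrons; N⁺ still has 4 valence electrons.
All are still removing valence electrons, so compare the +1 ions as you would atoms: IE_2 generally rises across a period (higher Z_eff) and falls down a group (larger shell), subject to the usual subshell exceptions.
Valence configurations: C⁺ [He]2s²2p¹, N⁺ [He]2s²2p².
The numbers (kJ/mol): C 2353, N 2856.
Hence IE_2: C < N.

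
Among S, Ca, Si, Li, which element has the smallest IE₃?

Si

The third ionization energy removes an electron from the +2 ion. For each element: S²⁺ still has 4 valence electrons; Ca²⁺ is the bare [Ar] core; Si²⁺ still has 2 valence electrons; Li²⁺ is already 1 electron into the core.
Pulling an electron out of a noble-gas core costs far more than removing a remaining valence electron, so Ca and Li sit at the high end of IE_3.
Valence configurations: S²⁺ [Ne]3s²3p², Si²⁺ [Ne]3s².
The numbers (kJ/mol): S 3357, Ca 4912, Si 3232, Li 11815.
So the third ionization energies run Si < S < Ca < Li.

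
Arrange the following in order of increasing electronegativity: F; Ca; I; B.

Ca < B < I < F

B is in period 2, group 13; F is in period 2, group 17; Ca is in period 4, group 2; I is in period 5, group 17.
Atoms toward the upper right of the periodic table pull bonding electrons most strongly.
These span different periods and groups, so the two trends combine.
B > Ca: both effects reinforce here, so B is clearly the higher of the two.
I > B: the two effects oppose for this pair; the across-period effect wins (2.66 vs 2.04).
F > I: F sits above I in group 17, so the down-group effect alone puts F higher.
For reference (Pauling): B 2.04, F 3.98, Ca 1.00, I 2.66.
So from lowest to highest: Ca < B < I < F.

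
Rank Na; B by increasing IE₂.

B, Na

After 1 electron has been removed, what remains? Na⁺ is the bare [Ne] core; B⁺ still has 2 valence electrons.
Breaking into a closed-shell core is much more expensive than removing a leftover valence electron — Na has the largest IE_2 here.
Tabulated IE_2 (kJ/mol): Na 4562, B 2427.
Putting it together, IE_2: B < Na.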